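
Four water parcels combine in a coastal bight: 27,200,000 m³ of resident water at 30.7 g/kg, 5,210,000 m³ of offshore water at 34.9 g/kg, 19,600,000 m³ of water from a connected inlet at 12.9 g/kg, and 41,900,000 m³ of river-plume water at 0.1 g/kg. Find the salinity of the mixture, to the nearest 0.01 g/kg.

13.57 g/kg

Total salt / total volume:
salt = 27,200,000×30.7 + 5,210,000×34.9 + 19,600,000×12.9 + 41,900,000×0.1 = 835,040,000 + 181,829,000 + 252,840,000 + 4,190,000 = 1,273,899,000
volume = 27,200,000 + 5,210,000 + 19,600,000 + 41,900,000 = 93,910,000 m³
S = 1,273,899,000 / 93,910,000 = 13.5651 g/kg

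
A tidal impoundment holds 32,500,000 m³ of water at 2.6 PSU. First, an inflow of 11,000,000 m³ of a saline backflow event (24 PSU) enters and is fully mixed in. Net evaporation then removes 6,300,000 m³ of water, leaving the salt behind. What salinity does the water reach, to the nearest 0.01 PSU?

9.37 PSU

After mixing: salt = 32,500,000×2.6 + 11,000,000×24 = 348,500,000; volume = 43,500,000 m³
After evaporation: salt unchanged = 348,500,000; volume = 43,500,000 − 6,300,000 = 37,200,000 m³
S = 348,500,000 / 37,200,000 = 9.3683 PSU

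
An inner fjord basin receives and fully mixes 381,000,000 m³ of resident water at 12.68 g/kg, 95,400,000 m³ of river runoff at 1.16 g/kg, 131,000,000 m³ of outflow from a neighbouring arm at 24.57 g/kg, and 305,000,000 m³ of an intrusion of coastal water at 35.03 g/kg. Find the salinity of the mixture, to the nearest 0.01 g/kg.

Weighted by volume,
salt = 381,000,000×12.68 + 95,400,000×1.16 + 131,000,000×24.57 + 305,000,000×35.03 = 4,831,080,000 + 110,664,000 + 3,218,670,000 + 10,684,150,000 = 18,844,564,000
volume = 381,000,000 + 95,400,000 + 131,000,000 + 305,000,000 = 912,400,000 m³
S = 18,844,564,000 / 912,400,000 = 20.6538 g/kg

20.65 g/kg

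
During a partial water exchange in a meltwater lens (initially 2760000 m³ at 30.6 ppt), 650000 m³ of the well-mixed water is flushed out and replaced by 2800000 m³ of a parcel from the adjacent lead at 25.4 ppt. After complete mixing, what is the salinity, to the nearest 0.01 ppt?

27.63 ppt

Remaining after removal: 2,110,000 m³ at 30.6 ppt (salt = 64,566,000)
After addition: salt = 64,566,000 + 2,800,000×25.4 = 135,686,000; volume = 4,910,000 m³
S = 135,686,000 / 4,910,000 = 27.6346 ppt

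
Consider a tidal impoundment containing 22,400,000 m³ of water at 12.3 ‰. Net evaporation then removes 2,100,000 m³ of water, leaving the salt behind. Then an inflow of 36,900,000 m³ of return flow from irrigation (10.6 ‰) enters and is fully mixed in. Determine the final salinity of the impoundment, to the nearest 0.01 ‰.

11.65 ‰

After evaporation: salt = 22,400,000×12.3 = 275,520,000; volume = 22,400,000 − 2,100,000 = 20,300,000 m³
After mixing: salt = 275,520,000 + 36,900,000×10.6 = 666,660,000; volume = 20,300,000 + 36,900,000 = 57,200,000 m³
S = 666,660,000 / 57,200,000 = 11.6549 ‰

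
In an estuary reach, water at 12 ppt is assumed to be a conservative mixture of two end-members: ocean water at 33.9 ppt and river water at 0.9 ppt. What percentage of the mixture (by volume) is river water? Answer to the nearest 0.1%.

Let f be the freshwater fraction. Salt balance per unit volume:
f×0.9 + (1−f)×33.9 = 12
f = (33.9 − 12) / (33.9 − 0.9) = 21.9/33 = 0.6636

66.4%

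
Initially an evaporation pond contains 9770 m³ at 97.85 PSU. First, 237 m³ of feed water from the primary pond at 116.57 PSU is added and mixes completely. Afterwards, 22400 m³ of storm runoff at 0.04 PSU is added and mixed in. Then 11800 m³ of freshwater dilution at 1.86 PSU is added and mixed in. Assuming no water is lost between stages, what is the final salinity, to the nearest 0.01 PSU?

Total salt / total volume:
Initial salt = 9,770×97.85 = 955,994.5
After stage 1: salt = 955,994.5 + 237×116.57 = 983,621.59; volume = 10,007 m³; S = 98.293 PSU
After stage 2: salt = 983,621.59 + 22,400×0.04 = 984,517.59; volume = 32,407 m³; S = 30.38 PSU
After stage 3: salt = 984,517.59 + 11,800×1.86 = 1,006,465.59; volume = 44,207 m³
S = 1,006,465.59 / 44,207 = 22.7671 PSU

22.77 PSU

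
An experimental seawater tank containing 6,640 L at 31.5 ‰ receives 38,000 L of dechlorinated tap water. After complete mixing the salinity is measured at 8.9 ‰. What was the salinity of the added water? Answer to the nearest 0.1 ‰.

Salt balance: 6,640×31.5 + 38,000×S = 44,640×8.9
209,160 + 38,000·S = 397,296
S = (397,296 − 209,160) / 38,000 = 4.9509 ‰

5.0 ‰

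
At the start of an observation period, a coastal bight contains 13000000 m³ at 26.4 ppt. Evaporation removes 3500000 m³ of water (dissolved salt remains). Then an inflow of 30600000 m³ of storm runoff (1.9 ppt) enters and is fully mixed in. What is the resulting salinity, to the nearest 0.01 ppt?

10.01 ppt

After evaporation: salt = 13,000,000×26.4 = 343,200,000; volume = 13,000,000 − 3,500,000 = 9,500,000 m³
After mixing: salt = 343,200,000 + 30,600,000×1.9 = 401,340,000; volume = 9,500,000 + 30,600,000 = 40,100,000 m³
S = 401,340,000 / 40,100,000 = 10.0085 ppt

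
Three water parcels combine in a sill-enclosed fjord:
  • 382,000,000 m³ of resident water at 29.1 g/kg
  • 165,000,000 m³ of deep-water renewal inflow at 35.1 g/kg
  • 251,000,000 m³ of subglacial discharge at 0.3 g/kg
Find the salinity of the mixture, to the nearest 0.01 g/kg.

21.28 g/kg

Total salt / total volume:
salt = 382,000,000×29.1 + 165,000,000×35.1 + 251,000,000×0.3 = 11,116,200,000 + 5,791,500,000 + 75,300,000 = 16,983,000,000
volume = 382,000,000 + 165,000,000 + 251,000,000 = 798,000,000 m³
S = 16,983,000,000 / 798,000,000 = 21.282 g/kg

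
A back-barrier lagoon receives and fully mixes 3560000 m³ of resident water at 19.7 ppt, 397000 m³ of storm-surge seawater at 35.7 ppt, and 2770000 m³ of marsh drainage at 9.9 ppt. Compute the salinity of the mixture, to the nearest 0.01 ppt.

By conservation of dissolved salt,
salt = 3,560,000×19.7 + 397,000×35.7 + 2,770,000×9.9 = 70,132,000 + 14,172,900 + 27,423,000 = 111,727,900
volume = 3,560,000 + 397,000 + 2,770,000 = 6,727,000 m³
S = 111,727,900 / 6,727,000 = 16.6089 ppt

16.61 ppt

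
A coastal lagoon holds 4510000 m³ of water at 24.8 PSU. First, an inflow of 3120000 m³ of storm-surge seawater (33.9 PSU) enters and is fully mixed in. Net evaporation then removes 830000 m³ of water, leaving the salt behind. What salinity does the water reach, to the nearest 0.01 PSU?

32.00 PSU

After mixing: salt = 4,510,000×24.8 + 3,120,000×33.9 = 217,616,000; volume = 7,630,000 m³
After evaporation: salt unchanged = 217,616,000; volume = 7,630,000 − 830,000 = 6,800,000 m³
S = 217,616,000 / 6,800,000 = 32.0024 PSU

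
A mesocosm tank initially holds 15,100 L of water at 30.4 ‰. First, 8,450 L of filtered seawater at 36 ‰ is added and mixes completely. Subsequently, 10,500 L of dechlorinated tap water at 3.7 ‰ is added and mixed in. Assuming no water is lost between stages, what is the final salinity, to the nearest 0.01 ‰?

Salt balance:
Initial salt = 15,100×30.4 = 459,040
After stage 1: salt = 459,040 + 8,450×36 = 763,240; volume = 23,550 L; S = 32.409 ‰
After stage 2: salt = 763,240 + 10,500×3.7 = 802,090; volume = 34,050 L
S = 802,090 / 34,050 = 23.5562 ‰

23.56 ‰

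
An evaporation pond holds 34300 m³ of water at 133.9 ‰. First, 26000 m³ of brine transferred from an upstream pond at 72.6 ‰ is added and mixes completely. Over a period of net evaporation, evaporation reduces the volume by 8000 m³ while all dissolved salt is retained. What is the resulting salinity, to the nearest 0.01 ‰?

After mixing: salt = 34,300×133.9 + 26,000×72.6 = 6,480,370; volume = 60,300 m³
After evaporation: salt unchanged = 6,480,370; volume = 60,300 − 8,000 = 52,300 m³
S = 6,480,370 / 52,300 = 123.9076 ‰

123.91 ‰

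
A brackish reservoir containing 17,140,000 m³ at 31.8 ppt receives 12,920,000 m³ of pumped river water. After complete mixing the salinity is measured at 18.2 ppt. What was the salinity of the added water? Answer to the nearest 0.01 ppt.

0.16 ppt

Salt balance: 17,140,000×31.8 + 12,920,000×S = 30,060,000×18.2
545,052,000 + 12,920,000·S = 547,092,000
S = (547,092,000 − 545,052,000) / 12,920,000 = 0.1579 ppt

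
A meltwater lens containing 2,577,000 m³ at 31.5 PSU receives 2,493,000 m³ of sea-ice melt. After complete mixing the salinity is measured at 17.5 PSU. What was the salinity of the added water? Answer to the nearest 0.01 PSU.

Salt balance: 2,577,000×31.5 + 2,493,000×S = 5,070,000×17.5
81,175,500 + 2,493,000·S = 88,725,000
S = (88,725,000 − 81,175,500) / 2,493,000 = 3.0283 PSU

3.03 PSU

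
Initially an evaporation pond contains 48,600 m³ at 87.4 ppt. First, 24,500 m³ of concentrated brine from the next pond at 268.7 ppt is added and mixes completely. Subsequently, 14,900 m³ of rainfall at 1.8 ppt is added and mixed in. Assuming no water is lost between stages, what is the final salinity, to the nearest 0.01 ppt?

123.38 ppt

Total salt / total volume:
Initial salt = 48,600×87.4 = 4,247,640
After stage 1: salt = 4,247,640 + 24,500×268.7 = 10,830,790; volume = 73,100 m³; S = 148.164 ppt
After stage 2: salt = 10,830,790 + 14,900×1.8 = 10,857,610; volume = 88,000 m³
S = 10,857,610 / 88,000 = 123.3819 ppt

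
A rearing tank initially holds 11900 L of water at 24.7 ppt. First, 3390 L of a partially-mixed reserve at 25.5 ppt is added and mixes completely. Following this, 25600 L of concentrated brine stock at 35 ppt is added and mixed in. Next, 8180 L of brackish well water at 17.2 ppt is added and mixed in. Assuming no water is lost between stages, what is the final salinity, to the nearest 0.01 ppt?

By conservation of dissolved salt,
Initial salt = 11,900×24.7 = 293,930
After stage 1: salt = 293,930 + 3,390×25.5 = 380,375; volume = 15,290 L; S = 24.877 ppt
After stage 2: salt = 380,375 + 25,600×35 = 1,276,375; volume = 40,890 L; S = 31.215 ppt
After stage 3: salt = 1,276,375 + 8,180×17.2 = 1,417,071; volume = 49,070 L
S = 1,417,071 / 49,070 = 28.8786 ppt

28.88 ppt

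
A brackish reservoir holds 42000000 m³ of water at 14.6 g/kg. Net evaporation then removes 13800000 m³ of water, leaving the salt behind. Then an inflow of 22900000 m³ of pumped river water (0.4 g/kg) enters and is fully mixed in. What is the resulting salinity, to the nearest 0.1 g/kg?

12.2 g/kg

After evaporation: salt = 42,000,000×14.6 = 613,200,000; volume = 42,000,000 − 13,800,000 = 28,200,000 m³
After mixing: salt = 613,200,000 + 22,900,000×0.4 = 622,360,000; volume = 28,200,000 + 22,900,000 = 51,100,000 m³
S = 622,360,000 / 51,100,000 = 12.1793 g/kg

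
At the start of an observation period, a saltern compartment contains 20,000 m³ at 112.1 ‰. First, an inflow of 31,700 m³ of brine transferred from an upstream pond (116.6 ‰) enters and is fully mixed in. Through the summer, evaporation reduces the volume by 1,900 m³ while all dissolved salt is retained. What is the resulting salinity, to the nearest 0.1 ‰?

After mixing: salt = 20,000×112.1 + 31,700×116.6 = 5,938,220; volume = 51,700 m³
After evaporation: salt unchanged = 5,938,220; volume = 51,700 − 1,900 = 49,800 m³
S = 5,938,220 / 49,800 = 119.2414 ‰

119.2 ‰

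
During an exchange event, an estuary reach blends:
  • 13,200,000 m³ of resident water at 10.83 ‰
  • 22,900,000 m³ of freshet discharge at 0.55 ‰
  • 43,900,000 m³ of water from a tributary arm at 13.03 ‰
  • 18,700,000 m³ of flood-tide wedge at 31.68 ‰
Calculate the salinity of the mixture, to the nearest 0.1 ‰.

Salt balance:
salt = 13,200,000×10.83 + 22,900,000×0.55 + 43,900,000×13.03 + 18,700,000×31.68 = 142,956,000 + 12,595,000 + 572,017,000 + 592,416,000 = 1,319,984,000
volume = 13,200,000 + 22,900,000 + 43,900,000 + 18,700,000 = 98,700,000 m³
S = 1,319,984,000 / 98,700,000 = 13.374 ‰

13.4 ‰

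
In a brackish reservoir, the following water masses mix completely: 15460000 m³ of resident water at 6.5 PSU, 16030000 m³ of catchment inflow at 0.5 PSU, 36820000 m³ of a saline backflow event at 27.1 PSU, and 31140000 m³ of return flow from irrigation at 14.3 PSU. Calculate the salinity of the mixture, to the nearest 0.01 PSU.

15.60 PSU

Conserving salt mass:
salt = 15,460,000×6.5 + 16,030,000×0.5 + 36,820,000×27.1 + 31,140,000×14.3 = 100,490,000 + 8,015,000 + 997,822,000 + 445,302,000 = 1,551,629,000
volume = 15,460,000 + 16,030,000 + 36,820,000 + 31,140,000 = 99,450,000 m³
S = 1,551,629,000 / 99,450,000 = 15.6021 PSU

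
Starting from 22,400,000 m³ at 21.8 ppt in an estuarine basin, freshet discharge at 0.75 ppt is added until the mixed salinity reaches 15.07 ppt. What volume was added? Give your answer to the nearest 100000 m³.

Salt balance: 22,400,000×21.8 + V×0.75 = (22,400,000+V)×15.07
488,320,000 + 0.75V = 337,568,000 + 15.07V
150,752,000 = 14.32V
V = 10,527,374.3 m³

10500000 m³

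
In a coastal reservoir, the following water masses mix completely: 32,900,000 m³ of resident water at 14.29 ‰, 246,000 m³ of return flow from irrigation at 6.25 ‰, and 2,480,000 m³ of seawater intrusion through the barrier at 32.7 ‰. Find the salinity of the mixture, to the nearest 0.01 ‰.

15.52 ‰

Total salt / total volume:
salt = 32,900,000×14.29 + 246,000×6.25 + 2,480,000×32.7 = 470,141,000 + 1,537,500 + 81,096,000 = 552,774,500
volume = 32,900,000 + 246,000 + 2,480,000 = 35,626,000 m³
S = 552,774,500 / 35,626,000 = 15.516 ‰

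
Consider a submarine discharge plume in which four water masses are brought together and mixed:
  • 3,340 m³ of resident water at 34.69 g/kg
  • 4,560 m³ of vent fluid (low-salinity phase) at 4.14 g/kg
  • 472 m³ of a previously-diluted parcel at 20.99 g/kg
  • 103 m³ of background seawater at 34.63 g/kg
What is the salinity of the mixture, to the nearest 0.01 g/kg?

Weighted by volume,
salt = 3,340×34.69 + 4,560×4.14 + 472×20.99 + 103×34.63 = 115,864.6 + 18,878.4 + 9,907.28 + 3,566.89 = 148,217.17
volume = 3,340 + 4,560 + 472 + 103 = 8,475 m³
S = 148,217.17 / 8,475 = 17.4888 g/kg

17.49 g/kg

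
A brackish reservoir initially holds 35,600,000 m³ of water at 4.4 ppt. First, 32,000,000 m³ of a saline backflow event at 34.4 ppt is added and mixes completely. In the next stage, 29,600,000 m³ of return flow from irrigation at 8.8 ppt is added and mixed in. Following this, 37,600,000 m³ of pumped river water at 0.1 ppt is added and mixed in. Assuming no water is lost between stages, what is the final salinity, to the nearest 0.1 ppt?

11.3 ppt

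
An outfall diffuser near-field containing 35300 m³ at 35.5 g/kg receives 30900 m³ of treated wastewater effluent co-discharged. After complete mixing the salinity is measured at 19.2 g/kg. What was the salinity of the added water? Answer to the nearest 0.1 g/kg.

0.6 g/kg

Salt balance: 35,300×35.5 + 30,900×S = 66,200×19.2
1,253,150 + 30,900·S = 1,271,040
S = (1,271,040 − 1,253,150) / 30,900 = 0.579 g/kg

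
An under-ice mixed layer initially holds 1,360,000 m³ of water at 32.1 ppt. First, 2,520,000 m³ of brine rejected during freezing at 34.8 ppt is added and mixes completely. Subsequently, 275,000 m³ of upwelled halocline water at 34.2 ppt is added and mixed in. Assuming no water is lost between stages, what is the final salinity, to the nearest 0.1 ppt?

Salt balance:
Initial salt = 1,360,000×32.1 = 43,656,000
After stage 1: salt = 43,656,000 + 2,520,000×34.8 = 131,352,000; volume = 3,880,000 m³; S = 33.854 ppt
After stage 2: salt = 131,352,000 + 275,000×34.2 = 140,757,000; volume = 4,155,000 m³
S = 140,757,000 / 4,155,000 = 33.8765 ppt

33.9 ppt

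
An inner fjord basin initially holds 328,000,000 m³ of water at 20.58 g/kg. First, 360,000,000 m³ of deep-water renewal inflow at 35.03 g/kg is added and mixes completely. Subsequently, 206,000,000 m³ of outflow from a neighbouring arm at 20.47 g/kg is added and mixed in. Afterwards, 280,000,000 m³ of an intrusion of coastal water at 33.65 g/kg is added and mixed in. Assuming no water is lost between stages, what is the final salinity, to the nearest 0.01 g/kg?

By conservation of dissolved salt,
Initial salt = 328,000,000×20.58 = 6,750,240,000
After stage 1: salt = 6,750,240,000 + 360,000,000×35.03 = 19,361,040,000; volume = 688,000,000 m³; S = 28.141 g/kg
After stage 2: salt = 19,361,040,000 + 206,000,000×20.47 = 23,577,860,000; volume = 894,000,000 m³; S = 26.373 g/kg
After stage 3: salt = 23,577,860,000 + 280,000,000×33.65 = 32,999,860,000; volume = 1,174,000,000 m³
S = 32,999,860,000 / 1,174,000,000 = 28.1089 g/kg

28.11 g/kg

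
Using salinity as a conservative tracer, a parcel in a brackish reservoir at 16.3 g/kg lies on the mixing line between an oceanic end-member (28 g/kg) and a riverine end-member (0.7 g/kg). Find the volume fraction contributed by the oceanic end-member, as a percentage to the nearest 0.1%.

Let g be the oceanic fraction. Salt balance per unit volume:
g×28 + (1−g)×0.7 = 16.3
g = (16.3 − 0.7) / (28 − 0.7) = 15.6/27.3 = 0.5714

57.1%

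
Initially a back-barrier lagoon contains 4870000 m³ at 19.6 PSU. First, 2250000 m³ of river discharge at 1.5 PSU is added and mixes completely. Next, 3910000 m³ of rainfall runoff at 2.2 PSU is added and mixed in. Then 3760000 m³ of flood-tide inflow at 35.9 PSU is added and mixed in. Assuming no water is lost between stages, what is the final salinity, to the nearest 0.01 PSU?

16.39 PSU

Total salt / total volume:
Initial salt = 4,870,000×19.6 = 95,452,000
After stage 1: salt = 95,452,000 + 2,250,000×1.5 = 98,827,000; volume = 7,120,000 m³; S = 13.88 PSU
After stage 2: salt = 98,827,000 + 3,910,000×2.2 = 107,429,000; volume = 11,030,000 m³; S = 9.74 PSU
After stage 3: salt = 107,429,000 + 3,760,000×35.9 = 242,413,000; volume = 14,790,000 m³
S = 242,413,000 / 14,790,000 = 16.3903 PSU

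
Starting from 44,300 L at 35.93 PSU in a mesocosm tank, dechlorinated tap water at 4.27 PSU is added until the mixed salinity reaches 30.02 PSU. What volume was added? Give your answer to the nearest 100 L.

10200 L

Salt balance: 44,300×35.93 + V×4.27 = (44,300+V)×30.02
1,591,699 + 4.27V = 1,329,886 + 30.02V
261,813 = 25.75V
V = 10,167.5 L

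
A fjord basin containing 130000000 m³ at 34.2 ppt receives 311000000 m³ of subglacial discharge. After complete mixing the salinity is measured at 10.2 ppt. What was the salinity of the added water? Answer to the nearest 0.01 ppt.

0.17 ppt

Salt balance: 130,000,000×34.2 + 311,000,000×S = 441,000,000×10.2
4,446,000,000 + 311,000,000·S = 4,498,200,000
S = (4,498,200,000 − 4,446,000,000) / 311,000,000 = 0.1678 ppt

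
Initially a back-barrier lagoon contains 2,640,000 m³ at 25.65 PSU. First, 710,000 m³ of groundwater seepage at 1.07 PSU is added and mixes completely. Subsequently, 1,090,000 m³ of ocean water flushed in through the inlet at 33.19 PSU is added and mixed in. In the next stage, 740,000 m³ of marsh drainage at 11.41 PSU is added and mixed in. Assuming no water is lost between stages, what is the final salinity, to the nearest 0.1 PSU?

21.8 PSU

By conservation of dissolved salt,
Initial salt = 2,640,000×25.65 = 67,716,000
After stage 1: salt = 67,716,000 + 710,000×1.07 = 68,475,700; volume = 3,350,000 m³; S = 20.441 PSU
After stage 2: salt = 68,475,700 + 1,090,000×33.19 = 104,652,800; volume = 4,440,000 m³; S = 23.57 PSU
After stage 3: salt = 104,652,800 + 740,000×11.41 = 113,096,200; volume = 5,180,000 m³
S = 113,096,200 / 5,180,000 = 21.8332 PSU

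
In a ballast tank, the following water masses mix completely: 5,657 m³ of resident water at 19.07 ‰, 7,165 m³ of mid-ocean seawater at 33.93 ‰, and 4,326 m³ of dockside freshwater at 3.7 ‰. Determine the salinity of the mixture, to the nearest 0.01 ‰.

Mass of salt is conserved:
salt = 5,657×19.07 + 7,165×33.93 + 4,326×3.7 = 107,878.99 + 243,108.45 + 16,006.2 = 366,993.64
volume = 5,657 + 7,165 + 4,326 = 17,148 m³
S = 366,993.64 / 17,148 = 21.4015 ‰

21.40 ‰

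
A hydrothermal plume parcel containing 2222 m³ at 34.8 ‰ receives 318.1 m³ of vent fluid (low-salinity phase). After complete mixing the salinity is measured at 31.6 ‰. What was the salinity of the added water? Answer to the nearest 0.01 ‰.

Salt balance: 2,222×34.8 + 318.1×S = 2,540.1×31.6
77,325.6 + 318.1·S = 80,267.16
S = (80,267.16 − 77,325.6) / 318.1 = 9.2473 ‰

9.25 ‰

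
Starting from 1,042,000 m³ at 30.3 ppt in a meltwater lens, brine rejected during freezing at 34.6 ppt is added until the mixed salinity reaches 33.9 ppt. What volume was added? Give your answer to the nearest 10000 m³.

Salt balance: 1,042,000×30.3 + V×34.6 = (1,042,000+V)×33.9
31,572,600 + 34.6V = 35,323,800 + 33.9V
3,751,200 = 0.7V
V = 5,358,857.14 m³

5360000 m³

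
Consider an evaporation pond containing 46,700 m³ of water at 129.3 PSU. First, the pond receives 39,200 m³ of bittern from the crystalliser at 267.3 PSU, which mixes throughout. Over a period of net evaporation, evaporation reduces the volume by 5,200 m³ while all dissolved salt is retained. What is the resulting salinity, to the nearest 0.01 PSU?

After mixing: salt = 46,700×129.3 + 39,200×267.3 = 16,516,470; volume = 85,900 m³
After evaporation: salt unchanged = 16,516,470; volume = 85,900 − 5,200 = 80,700 m³
S = 16,516,470 / 80,700 = 204.6651 PSU

204.67 PSU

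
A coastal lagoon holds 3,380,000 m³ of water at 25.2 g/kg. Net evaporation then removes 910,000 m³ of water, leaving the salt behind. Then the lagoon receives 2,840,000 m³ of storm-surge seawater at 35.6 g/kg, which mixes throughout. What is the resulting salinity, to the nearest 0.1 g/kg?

After evaporation: salt = 3,380,000×25.2 = 85,176,000; volume = 3,380,000 − 910,000 = 2,470,000 m³
After mixing: salt = 85,176,000 + 2,840,000×35.6 = 186,280,000; volume = 2,470,000 + 2,840,000 = 5,310,000 m³
S = 186,280,000 / 5,310,000 = 35.081 g/kg

35.1 g/kg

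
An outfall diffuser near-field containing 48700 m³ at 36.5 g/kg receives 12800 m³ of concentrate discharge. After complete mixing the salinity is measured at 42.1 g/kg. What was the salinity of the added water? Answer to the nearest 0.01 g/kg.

63.41 g/kg

Salt balance: 48,700×36.5 + 12,800×S = 61,500×42.1
1,777,550 + 12,800·S = 2,589,150
S = (2,589,150 − 1,777,550) / 12,800 = 63.4063 g/kg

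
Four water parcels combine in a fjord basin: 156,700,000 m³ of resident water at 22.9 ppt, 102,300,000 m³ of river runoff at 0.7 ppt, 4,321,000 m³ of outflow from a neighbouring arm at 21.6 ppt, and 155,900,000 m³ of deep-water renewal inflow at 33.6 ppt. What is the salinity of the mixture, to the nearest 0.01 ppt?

21.45 ppt

Conserving salt mass:
salt = 156,700,000×22.9 + 102,300,000×0.7 + 4,321,000×21.6 + 155,900,000×33.6 = 3,588,430,000 + 71,610,000 + 93,333,600 + 5,238,240,000 = 8,991,613,600
volume = 156,700,000 + 102,300,000 + 4,321,000 + 155,900,000 = 419,221,000 m³
S = 8,991,613,600 / 419,221,000 = 21.4484 ppt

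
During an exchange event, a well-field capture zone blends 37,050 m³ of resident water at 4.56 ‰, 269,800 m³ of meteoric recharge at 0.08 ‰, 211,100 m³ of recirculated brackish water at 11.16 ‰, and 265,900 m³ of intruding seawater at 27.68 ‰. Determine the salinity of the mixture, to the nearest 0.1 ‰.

By conservation of dissolved salt,
salt = 37,050×4.56 + 269,800×0.08 + 211,100×11.16 + 265,900×27.68 = 168,948 + 21,584 + 2,355,876 + 7,360,112 = 9,906,520
volume = 37,050 + 269,800 + 211,100 + 265,900 = 783,850 m³
S = 9,906,520 / 783,850 = 12.638 ‰

12.6 ‰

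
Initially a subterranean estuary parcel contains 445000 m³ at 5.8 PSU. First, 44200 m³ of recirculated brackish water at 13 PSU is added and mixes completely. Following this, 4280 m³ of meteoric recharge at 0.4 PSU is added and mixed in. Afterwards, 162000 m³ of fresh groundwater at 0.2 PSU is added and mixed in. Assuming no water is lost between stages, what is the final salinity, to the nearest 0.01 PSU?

Salt balance:
Initial salt = 445,000×5.8 = 2,581,000
After stage 1: salt = 2,581,000 + 44,200×13 = 3,155,600; volume = 489,200 m³; S = 6.451 PSU
After stage 2: salt = 3,155,600 + 4,280×0.4 = 3,157,312; volume = 493,480 m³; S = 6.398 PSU
After stage 3: salt = 3,157,312 + 162,000×0.2 = 3,189,712; volume = 655,480 m³
S = 3,189,712 / 655,480 = 4.8662 PSU

4.87 PSU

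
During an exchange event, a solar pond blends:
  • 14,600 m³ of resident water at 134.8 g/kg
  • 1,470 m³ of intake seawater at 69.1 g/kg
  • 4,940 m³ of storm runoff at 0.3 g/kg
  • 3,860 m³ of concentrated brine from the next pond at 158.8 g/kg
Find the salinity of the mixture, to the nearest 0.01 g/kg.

By conservation of dissolved salt,
salt = 14,600×134.8 + 1,470×69.1 + 4,940×0.3 + 3,860×158.8 = 1,968,080 + 101,577 + 1,482 + 612,968 = 2,684,107
volume = 14,600 + 1,470 + 4,940 + 3,860 = 24,870 m³
S = 2,684,107 / 24,870 = 107.9255 g/kg

107.93 g/kg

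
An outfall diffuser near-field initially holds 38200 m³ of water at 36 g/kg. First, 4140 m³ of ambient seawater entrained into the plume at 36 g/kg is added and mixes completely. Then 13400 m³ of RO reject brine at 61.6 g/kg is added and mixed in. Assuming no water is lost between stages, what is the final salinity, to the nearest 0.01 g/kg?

42.15 g/kg

Total salt / total volume:
Initial salt = 38,200×36 = 1,375,200
After stage 1: salt = 1,375,200 + 4,140×36 = 1,524,240; volume = 42,340 m³; S = 36 g/kg
After stage 2: salt = 1,524,240 + 13,400×61.6 = 2,349,680; volume = 55,740 m³
S = 2,349,680 / 55,740 = 42.1543 g/kg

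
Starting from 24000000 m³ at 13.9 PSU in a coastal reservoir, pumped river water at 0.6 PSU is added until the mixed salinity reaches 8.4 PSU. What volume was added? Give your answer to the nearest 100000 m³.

16900000 m³

Salt balance: 24,000,000×13.9 + V×0.6 = (24,000,000+V)×8.4
333,600,000 + 0.6V = 201,600,000 + 8.4V
132,000,000 = 7.8V
V = 16,923,076.92 m³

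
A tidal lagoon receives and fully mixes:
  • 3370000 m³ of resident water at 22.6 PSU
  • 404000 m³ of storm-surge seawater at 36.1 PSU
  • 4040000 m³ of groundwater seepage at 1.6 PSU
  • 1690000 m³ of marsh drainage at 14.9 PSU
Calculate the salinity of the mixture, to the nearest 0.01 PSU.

By conservation of dissolved salt,
salt = 3,370,000×22.6 + 404,000×36.1 + 4,040,000×1.6 + 1,690,000×14.9 = 76,162,000 + 14,584,400 + 6,464,000 + 25,181,000 = 122,391,400
volume = 3,370,000 + 404,000 + 4,040,000 + 1,690,000 = 9,504,000 m³
S = 122,391,400 / 9,504,000 = 12.8779 PSU

12.88 PSU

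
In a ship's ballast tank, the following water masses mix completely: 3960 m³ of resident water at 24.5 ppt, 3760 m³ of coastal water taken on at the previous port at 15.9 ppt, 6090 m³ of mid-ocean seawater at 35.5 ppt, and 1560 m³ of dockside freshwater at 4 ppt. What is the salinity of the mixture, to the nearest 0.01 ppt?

24.67 ppt

Weighted by volume,
salt = 3,960×24.5 + 3,760×15.9 + 6,090×35.5 + 1,560×4 = 97,020 + 59,784 + 216,195 + 6,240 = 379,239
volume = 3,960 + 3,760 + 6,090 + 1,560 = 15,370 m³
S = 379,239 / 15,370 = 24.674 ppt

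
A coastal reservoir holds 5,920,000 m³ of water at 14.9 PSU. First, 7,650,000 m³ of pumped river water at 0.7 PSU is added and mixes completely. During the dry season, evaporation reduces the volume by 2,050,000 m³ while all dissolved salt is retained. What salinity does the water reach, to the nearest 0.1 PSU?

8.1 PSU

After mixing: salt = 5,920,000×14.9 + 7,650,000×0.7 = 93,563,000; volume = 13,570,000 m³
After evaporation: salt unchanged = 93,563,000; volume = 13,570,000 − 2,050,000 = 11,520,000 m³
S = 93,563,000 / 11,520,000 = 8.1218 PSU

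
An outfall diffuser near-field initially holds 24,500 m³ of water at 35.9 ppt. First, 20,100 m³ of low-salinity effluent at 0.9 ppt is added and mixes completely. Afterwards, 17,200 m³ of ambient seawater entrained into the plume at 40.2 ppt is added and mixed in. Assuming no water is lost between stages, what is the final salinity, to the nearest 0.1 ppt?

25.7 ppt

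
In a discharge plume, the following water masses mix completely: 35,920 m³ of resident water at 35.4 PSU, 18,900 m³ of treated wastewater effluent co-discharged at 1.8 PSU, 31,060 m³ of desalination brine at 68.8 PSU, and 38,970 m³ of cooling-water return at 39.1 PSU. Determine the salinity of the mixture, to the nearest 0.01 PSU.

By conservation of dissolved salt,
salt = 35,920×35.4 + 18,900×1.8 + 31,060×68.8 + 38,970×39.1 = 1,271,568 + 34,020 + 2,136,928 + 1,523,727 = 4,966,243
volume = 35,920 + 18,900 + 31,060 + 38,970 = 124,850 m³
S = 4,966,243 / 124,850 = 39.7777 PSU

39.78 PSU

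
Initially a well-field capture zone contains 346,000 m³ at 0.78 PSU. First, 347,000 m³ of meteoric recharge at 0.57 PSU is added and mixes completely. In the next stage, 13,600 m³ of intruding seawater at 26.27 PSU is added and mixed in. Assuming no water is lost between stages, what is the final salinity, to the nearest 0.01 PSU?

1.17 PSU

By conservation of dissolved salt,
Initial salt = 346,000×0.78 = 269,880
After stage 1: salt = 269,880 + 347,000×0.57 = 467,670; volume = 693,000 m³; S = 0.675 PSU
After stage 2: salt = 467,670 + 13,600×26.27 = 824,942; volume = 706,600 m³
S = 824,942 / 706,600 = 1.1675 PSU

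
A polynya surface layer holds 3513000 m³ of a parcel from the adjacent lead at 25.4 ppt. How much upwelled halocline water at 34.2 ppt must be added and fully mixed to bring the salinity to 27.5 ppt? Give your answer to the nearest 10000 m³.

1100000 m³

Salt balance: 3,513,000×25.4 + V×34.2 = (3,513,000+V)×27.5
89,230,200 + 34.2V = 96,607,500 + 27.5V
7,377,300 = 6.7V
V = 1,101,089.55 m³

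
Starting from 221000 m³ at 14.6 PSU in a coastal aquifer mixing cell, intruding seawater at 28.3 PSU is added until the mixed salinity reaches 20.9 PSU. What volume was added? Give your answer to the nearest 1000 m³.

188000 m³

Salt balance: 221,000×14.6 + V×28.3 = (221,000+V)×20.9
3,226,600 + 28.3V = 4,618,900 + 20.9V
1,392,300 = 7.4V
V = 188,148.65 m³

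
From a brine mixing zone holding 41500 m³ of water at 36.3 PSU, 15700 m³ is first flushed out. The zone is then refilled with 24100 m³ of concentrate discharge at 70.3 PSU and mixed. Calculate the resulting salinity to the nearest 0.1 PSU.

Remaining after removal: 25,800 m³ at 36.3 PSU (salt = 936,540)
After addition: salt = 936,540 + 24,100×70.3 = 2,630,770; volume = 49,900 m³
S = 2,630,770 / 49,900 = 52.7208 PSU

52.7 PSU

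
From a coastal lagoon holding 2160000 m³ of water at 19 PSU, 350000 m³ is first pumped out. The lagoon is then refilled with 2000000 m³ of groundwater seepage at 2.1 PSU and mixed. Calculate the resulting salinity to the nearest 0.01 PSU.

Remaining after removal: 1,810,000 m³ at 19 PSU (salt = 34,390,000)
After addition: salt = 34,390,000 + 2,000,000×2.1 = 38,590,000; volume = 3,810,000 m³
S = 38,590,000 / 3,810,000 = 10.1286 PSU

10.13 PSU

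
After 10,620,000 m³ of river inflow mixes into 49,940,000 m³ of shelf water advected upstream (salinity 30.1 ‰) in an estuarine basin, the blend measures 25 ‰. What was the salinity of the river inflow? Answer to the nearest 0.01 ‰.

Salt balance: 49,940,000×30.1 + 10,620,000×S = 60,560,000×25
1,503,194,000 + 10,620,000·S = 1,514,000,000
S = (1,514,000,000 − 1,503,194,000) / 10,620,000 = 1.0175 ‰

1.02 ‰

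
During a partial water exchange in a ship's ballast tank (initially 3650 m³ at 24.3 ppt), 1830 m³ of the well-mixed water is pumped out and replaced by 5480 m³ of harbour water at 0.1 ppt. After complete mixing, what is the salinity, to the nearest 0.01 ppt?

6.13 ppt

Remaining after removal: 1,820 m³ at 24.3 ppt (salt = 44,226)
After addition: salt = 44,226 + 5,480×0.1 = 44,774; volume = 7,300 m³
S = 44,774 / 7,300 = 6.1334 ppt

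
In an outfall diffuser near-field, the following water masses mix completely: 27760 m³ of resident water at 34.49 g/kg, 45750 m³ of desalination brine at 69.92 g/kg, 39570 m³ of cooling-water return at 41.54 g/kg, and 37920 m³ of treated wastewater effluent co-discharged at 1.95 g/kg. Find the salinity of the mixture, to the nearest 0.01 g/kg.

38.90 g/kg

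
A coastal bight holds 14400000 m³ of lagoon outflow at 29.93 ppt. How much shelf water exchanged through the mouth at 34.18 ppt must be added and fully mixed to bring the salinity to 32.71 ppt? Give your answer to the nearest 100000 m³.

Salt balance: 14,400,000×29.93 + V×34.18 = (14,400,000+V)×32.71
430,992,000 + 34.18V = 471,024,000 + 32.71V
40,032,000 = 1.47V
V = 27,232,653.06 m³

27200000 m³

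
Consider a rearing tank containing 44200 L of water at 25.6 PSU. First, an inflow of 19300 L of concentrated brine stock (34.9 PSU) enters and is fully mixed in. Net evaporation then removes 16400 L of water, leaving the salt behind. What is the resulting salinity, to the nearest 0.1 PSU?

38.3 PSU

After mixing: salt = 44,200×25.6 + 19,300×34.9 = 1,805,090; volume = 63,500 L
After evaporation: salt unchanged = 1,805,090; volume = 63,500 − 16,400 = 47,100 L
S = 1,805,090 / 47,100 = 38.3246 PSU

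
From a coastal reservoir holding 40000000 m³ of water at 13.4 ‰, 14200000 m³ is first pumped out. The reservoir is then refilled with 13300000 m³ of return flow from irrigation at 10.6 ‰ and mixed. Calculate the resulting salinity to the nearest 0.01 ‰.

12.45 ‰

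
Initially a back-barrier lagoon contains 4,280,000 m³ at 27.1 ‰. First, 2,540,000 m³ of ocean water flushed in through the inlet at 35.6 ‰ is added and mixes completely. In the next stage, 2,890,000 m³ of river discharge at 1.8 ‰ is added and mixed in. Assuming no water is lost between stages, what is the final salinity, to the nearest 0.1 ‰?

Mass of salt is conserved:
Initial salt = 4,280,000×27.1 = 115,988,000
After stage 1: salt = 115,988,000 + 2,540,000×35.6 = 206,412,000; volume = 6,820,000 m³; S = 30.266 ‰
After stage 2: salt = 206,412,000 + 2,890,000×1.8 = 211,614,000; volume = 9,710,000 m³
S = 211,614,000 / 9,710,000 = 21.7934 ‰

21.8 ‰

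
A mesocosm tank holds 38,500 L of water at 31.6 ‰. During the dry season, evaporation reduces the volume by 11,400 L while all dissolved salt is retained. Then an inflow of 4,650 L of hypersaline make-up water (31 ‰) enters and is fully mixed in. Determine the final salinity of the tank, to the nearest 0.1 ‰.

After evaporation: salt = 38,500×31.6 = 1,216,600; volume = 38,500 − 11,400 = 27,100 L
After mixing: salt = 1,216,600 + 4,650×31 = 1,360,750; volume = 27,100 + 4,650 = 31,750 L
S = 1,360,750 / 31,750 = 42.8583 ‰

42.9 ‰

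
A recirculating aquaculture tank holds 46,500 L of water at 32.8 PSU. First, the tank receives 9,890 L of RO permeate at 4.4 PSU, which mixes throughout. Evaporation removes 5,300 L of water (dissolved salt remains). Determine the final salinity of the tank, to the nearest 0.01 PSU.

30.70 PSU

After mixing: salt = 46,500×32.8 + 9,890×4.4 = 1,568,716; volume = 56,390 L
After evaporation: salt unchanged = 1,568,716; volume = 56,390 − 5,300 = 51,090 L
S = 1,568,716 / 51,090 = 30.705 PSU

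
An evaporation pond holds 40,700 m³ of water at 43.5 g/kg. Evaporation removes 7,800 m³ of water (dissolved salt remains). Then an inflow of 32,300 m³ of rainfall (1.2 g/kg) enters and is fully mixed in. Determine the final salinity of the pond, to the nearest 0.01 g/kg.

After evaporation: salt = 40,700×43.5 = 1,770,450; volume = 40,700 − 7,800 = 32,900 m³
After mixing: salt = 1,770,450 + 32,300×1.2 = 1,809,210; volume = 32,900 + 32,300 = 65,200 m³
S = 1,809,210 / 65,200 = 27.7486 g/kg

27.75 g/kg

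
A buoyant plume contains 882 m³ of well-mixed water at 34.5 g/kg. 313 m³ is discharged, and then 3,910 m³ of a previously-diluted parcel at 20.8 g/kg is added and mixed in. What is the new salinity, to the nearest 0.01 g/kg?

22.54 g/kg

Remaining after removal: 569 m³ at 34.5 g/kg (salt = 19,630.5)
After addition: salt = 19,630.5 + 3,910×20.8 = 100,958.5; volume = 4,479 m³
S = 100,958.5 / 4,479 = 22.5404 g/kg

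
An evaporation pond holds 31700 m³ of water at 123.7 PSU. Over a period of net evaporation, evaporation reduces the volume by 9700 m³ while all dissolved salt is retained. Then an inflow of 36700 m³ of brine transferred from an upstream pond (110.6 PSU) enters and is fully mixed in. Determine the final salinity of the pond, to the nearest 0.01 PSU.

After evaporation: salt = 31,700×123.7 = 3,921,290; volume = 31,700 − 9,700 = 22,000 m³
After mixing: salt = 3,921,290 + 36,700×110.6 = 7,980,310; volume = 22,000 + 36,700 = 58,700 m³
S = 7,980,310 / 58,700 = 135.9508 PSU

135.95 PSU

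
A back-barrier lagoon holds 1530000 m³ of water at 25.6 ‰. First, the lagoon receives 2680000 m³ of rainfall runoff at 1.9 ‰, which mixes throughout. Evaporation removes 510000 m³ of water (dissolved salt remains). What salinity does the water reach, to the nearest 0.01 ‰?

11.96 ‰

After mixing: salt = 1,530,000×25.6 + 2,680,000×1.9 = 44,260,000; volume = 4,210,000 m³
After evaporation: salt unchanged = 44,260,000; volume = 4,210,000 − 510,000 = 3,700,000 m³
S = 44,260,000 / 3,700,000 = 11.9622 ‰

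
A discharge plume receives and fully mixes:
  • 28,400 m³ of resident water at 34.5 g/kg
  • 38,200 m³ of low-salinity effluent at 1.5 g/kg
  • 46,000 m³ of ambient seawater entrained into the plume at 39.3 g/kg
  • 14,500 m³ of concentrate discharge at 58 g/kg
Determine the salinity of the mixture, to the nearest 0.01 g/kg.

Mass of salt is conserved:
salt = 28,400×34.5 + 38,200×1.5 + 46,000×39.3 + 14,500×58 = 979,800 + 57,300 + 1,807,800 + 841,000 = 3,685,900
volume = 28,400 + 38,200 + 46,000 + 14,500 = 127,100 m³
S = 3,685,900 / 127,100 = 29 g/kg

29.00 g/kg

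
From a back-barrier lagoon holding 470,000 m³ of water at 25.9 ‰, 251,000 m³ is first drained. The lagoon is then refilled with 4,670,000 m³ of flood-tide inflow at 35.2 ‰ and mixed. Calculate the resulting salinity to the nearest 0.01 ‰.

Remaining after removal: 219,000 m³ at 25.9 ‰ (salt = 5,672,100)
After addition: salt = 5,672,100 + 4,670,000×35.2 = 170,056,100; volume = 4,889,000 m³
S = 170,056,100 / 4,889,000 = 34.7834 ‰

34.78 ‰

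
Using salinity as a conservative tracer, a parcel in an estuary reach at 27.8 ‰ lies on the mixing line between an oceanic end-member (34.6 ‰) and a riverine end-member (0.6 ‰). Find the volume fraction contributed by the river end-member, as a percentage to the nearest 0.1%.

20.0%

Let f be the freshwater fraction. Salt balance per unit volume:
f×0.6 + (1−f)×34.6 = 27.8
f = (34.6 − 27.8) / (34.6 − 0.6) = 6.8/34 = 0.2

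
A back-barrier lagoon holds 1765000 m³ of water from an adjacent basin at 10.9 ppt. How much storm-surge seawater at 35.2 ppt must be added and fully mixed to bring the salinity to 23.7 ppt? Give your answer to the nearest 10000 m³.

Salt balance: 1,765,000×10.9 + V×35.2 = (1,765,000+V)×23.7
19,238,500 + 35.2V = 41,830,500 + 23.7V
22,592,000 = 11.5V
V = 1,964,521.74 m³

1960000 m³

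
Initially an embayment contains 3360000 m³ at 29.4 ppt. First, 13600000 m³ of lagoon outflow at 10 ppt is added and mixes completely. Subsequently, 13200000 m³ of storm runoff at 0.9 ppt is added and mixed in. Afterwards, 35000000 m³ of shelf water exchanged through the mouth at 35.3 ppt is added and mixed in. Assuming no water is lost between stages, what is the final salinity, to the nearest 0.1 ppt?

Conserving salt mass:
Initial salt = 3,360,000×29.4 = 98,784,000
After stage 1: salt = 98,784,000 + 13,600,000×10 = 234,784,000; volume = 16,960,000 m³; S = 13.843 ppt
After stage 2: salt = 234,784,000 + 13,200,000×0.9 = 246,664,000; volume = 30,160,000 m³; S = 8.179 ppt
After stage 3: salt = 246,664,000 + 35,000,000×35.3 = 1,482,164,000; volume = 65,160,000 m³
S = 1,482,164,000 / 65,160,000 = 22.7465 ppt

22.7 ppt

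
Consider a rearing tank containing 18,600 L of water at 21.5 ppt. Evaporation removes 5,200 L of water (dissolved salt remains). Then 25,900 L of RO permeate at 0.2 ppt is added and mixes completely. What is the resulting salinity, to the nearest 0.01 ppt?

10.31 ppt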